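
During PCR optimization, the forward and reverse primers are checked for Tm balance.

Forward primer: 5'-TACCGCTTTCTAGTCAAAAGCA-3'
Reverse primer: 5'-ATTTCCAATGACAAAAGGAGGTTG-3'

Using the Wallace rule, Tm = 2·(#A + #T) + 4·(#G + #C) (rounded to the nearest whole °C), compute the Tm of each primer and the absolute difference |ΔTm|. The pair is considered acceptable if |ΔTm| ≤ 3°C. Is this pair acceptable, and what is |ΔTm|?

Forward: A=7 T=6 G=3 C=6 → Tm = 2·13 + 4·9 = 62°C.
Reverse: A=9 T=6 G=6 C=3 → Tm = 2·15 + 4·9 = 66°C.
|ΔTm| = |62 − 66| = 4°C, > 3°C.

|ΔTm| = 4°C; the pair is not acceptable.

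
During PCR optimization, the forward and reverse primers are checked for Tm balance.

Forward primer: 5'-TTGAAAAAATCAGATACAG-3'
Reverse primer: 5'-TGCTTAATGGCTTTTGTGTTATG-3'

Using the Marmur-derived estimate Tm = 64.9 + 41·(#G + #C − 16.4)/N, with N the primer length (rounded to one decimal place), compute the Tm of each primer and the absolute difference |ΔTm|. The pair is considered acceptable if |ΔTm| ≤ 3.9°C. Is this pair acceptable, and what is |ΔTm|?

Forward: G+C = 5, N = 19 → Tm = 64.9 + 41·(5 − 16.4)/19 = 40.3°C.
Reverse: G+C = 8, N = 23 → Tm = 64.9 + 41·(8 − 16.4)/23 = 49.9°C.
|ΔTm| = |40.3 − 49.9| = 9.6°C, > 3.9°C.

|ΔTm| = 9.6°C; the pair is not acceptable.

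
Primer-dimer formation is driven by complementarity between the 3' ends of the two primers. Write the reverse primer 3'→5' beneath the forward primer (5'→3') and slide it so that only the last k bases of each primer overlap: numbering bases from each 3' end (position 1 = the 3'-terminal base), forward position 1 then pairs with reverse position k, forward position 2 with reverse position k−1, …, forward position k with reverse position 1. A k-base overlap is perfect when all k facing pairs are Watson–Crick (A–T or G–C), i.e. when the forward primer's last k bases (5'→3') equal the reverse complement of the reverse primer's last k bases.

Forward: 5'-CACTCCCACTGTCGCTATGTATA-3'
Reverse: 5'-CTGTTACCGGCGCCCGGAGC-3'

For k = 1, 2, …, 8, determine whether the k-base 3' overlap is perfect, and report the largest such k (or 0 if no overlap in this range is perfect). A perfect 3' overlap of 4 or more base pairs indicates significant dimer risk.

Last 8 bases (5'→3') — forward …TATGTATA, reverse …CCCGGAGC.
Reverse complement of the reverse primer's last 8 bases: GCTCCGGG; its first k bases are the reverse complement of the reverse primer's last k bases, so a perfect k-base overlap needs the forward primer's last k bases to equal them.
Comparing (forward last k vs required): k=1: A vs G ✗; k=2: TA vs GC ✗; k=3: ATA vs GCT ✗; k=4: TATA vs GCTC ✗; k=5: GTATA vs GCTCC ✗; k=6: TGTATA vs GCTCCG ✗; k=7: ATGTATA vs GCTCCGG ✗; k=8: TATGTATA vs GCTCCGGG ✗.
No overlap length from 1 to 8 is perfect, so the longest perfect 3' overlap is 0.

Longest perfect overlap: 0 complementary base pairs; below the dimer-risk threshold (threshold 4).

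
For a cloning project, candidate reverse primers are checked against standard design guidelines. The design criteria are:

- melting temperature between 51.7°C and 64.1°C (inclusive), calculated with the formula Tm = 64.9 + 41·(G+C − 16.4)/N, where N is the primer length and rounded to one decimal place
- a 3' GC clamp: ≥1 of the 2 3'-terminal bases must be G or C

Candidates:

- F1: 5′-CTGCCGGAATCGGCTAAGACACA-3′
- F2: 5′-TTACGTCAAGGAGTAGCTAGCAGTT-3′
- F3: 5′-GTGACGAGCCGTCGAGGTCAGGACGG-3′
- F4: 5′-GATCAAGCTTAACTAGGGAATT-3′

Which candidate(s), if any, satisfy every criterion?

F1 (23 nt, A=7 T=3 G=6 C=7): Tm = 64.9 + 41·(13 − 16.4)/23 = 58.8°C ✓; 3' end CA has 1 G/C ✓ — passes.
F2 (25 nt, A=7 T=7 G=7 C=4): Tm = 64.9 + 41·(11 − 16.4)/25 = 56.0°C ✓; 3' end TT has 0 G/C, need ≥1 ✗ — fails.
F3 (26 nt, A=5 T=3 G=12 C=6): Tm = 64.9 + 41·(18 − 16.4)/26 = 67.4°C, outside 51.7–64.1°C ✗; 3' end GG has 2 G/C ✓ — fails.
F4 (22 nt, A=8 T=6 G=5 C=3): Tm = 64.9 + 41·(8 − 16.4)/22 = 49.2°C, outside 51.7–64.1°C ✗; 3' end TT has 0 G/C, need ≥1 ✗ — fails.

F1 only.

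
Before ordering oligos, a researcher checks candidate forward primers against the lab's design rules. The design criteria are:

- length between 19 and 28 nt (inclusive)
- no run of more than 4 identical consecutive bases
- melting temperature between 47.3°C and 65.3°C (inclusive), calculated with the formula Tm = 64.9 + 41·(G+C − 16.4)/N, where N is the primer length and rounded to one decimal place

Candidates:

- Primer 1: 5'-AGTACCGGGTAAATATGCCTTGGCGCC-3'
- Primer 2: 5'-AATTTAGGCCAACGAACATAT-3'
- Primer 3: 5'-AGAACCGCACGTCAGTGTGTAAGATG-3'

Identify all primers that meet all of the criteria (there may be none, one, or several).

Primer 1 (27 nt, A=6 T=6 G=8 C=7): length 27 ✓; longest run = 3 ✓; Tm = 64.9 + 41·(15 − 16.4)/27 = 62.8°C ✓ — passes.
Primer 2 (21 nt, A=9 T=5 G=3 C=4): length 21 ✓; longest run = 3 ✓; Tm = 64.9 + 41·(7 − 16.4)/21 = 46.5°C, outside 47.3–65.3°C ✗ — fails.
Primer 3 (26 nt, A=8 T=5 G=8 C=5): length 26 ✓; longest run = 2 ✓; Tm = 64.9 + 41·(13 − 16.4)/26 = 59.5°C ✓ — passes.

Primer 1 and Primer 3.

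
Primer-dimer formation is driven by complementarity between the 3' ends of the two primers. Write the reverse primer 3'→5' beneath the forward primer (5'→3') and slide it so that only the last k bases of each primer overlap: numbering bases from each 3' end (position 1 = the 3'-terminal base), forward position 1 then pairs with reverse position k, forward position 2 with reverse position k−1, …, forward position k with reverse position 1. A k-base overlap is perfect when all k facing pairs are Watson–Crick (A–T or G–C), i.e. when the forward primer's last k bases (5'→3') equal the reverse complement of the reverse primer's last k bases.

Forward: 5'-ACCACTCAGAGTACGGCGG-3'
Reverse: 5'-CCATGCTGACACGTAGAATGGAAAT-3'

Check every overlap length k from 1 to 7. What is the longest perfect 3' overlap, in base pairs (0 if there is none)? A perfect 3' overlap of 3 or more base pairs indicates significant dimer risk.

Longest perfect overlap: 0 complementary base pairs; below the dimer-risk threshold (threshold 3).

Last 7 bases (5'→3') — forward …ACGGCGG, reverse …TGGAAAT.
Reverse complement of the reverse primer's last 7 bases: ATTTCCA; its first k bases are the reverse complement of the reverse primer's last k bases, so a perfect k-base overlap needs the forward primer's last k bases to equal them.
Comparing (forward last k vs required): k=1: G vs A ✗; k=2: GG vs AT ✗; k=3: CGG vs ATT ✗; k=4: GCGG vs ATTT ✗; k=5: GGCGG vs ATTTC ✗; k=6: CGGCGG vs ATTTCC ✗; k=7: ACGGCGG vs ATTTCCA ✗.
No overlap length from 1 to 7 is perfect, so the longest perfect 3' overlap is 0.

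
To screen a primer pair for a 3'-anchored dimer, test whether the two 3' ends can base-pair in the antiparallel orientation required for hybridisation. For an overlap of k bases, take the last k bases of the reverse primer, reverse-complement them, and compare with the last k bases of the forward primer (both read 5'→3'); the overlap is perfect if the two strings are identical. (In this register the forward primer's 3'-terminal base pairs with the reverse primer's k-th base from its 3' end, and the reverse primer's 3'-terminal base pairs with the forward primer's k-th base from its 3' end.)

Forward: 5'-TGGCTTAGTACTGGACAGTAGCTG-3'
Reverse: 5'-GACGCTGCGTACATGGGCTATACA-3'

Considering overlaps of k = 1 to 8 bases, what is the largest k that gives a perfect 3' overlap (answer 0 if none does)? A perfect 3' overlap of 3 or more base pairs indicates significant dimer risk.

Last 8 bases (5'→3') — forward …AGTAGCTG, reverse …GCTATACA.
Reverse complement of the reverse primer's last 8 bases: TGTATAGC; its first k bases are the reverse complement of the reverse primer's last k bases, so a perfect k-base overlap needs the forward primer's last k bases to equal them.
Comparing (forward last k vs required): k=1: G vs T ✗; k=2: TG vs TG ✓; k=3: CTG vs TGT ✗; k=4: GCTG vs TGTA ✗; k=5: AGCTG vs TGTAT ✗; k=6: TAGCTG vs TGTATA ✗; k=7: GTAGCTG vs TGTATAG ✗; k=8: AGTAGCTG vs TGTATAGC ✗.
Only k = 2 is perfect, so the longest perfect 3' overlap is 2.

Longest perfect overlap: 2 complementary base pairs; below the dimer-risk threshold (threshold 3).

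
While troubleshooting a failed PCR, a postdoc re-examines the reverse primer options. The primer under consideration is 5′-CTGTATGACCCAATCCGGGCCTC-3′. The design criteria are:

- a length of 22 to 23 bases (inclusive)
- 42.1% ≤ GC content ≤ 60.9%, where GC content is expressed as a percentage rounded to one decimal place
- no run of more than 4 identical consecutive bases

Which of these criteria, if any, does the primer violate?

Base counts: A=4, T=5, G=5, C=9 (length 23).
length: length 23 ✓
GC content: GC 14/23 = 60.9% ✓
homopolymer run: longest run = 3 ✓

Meets all criteria.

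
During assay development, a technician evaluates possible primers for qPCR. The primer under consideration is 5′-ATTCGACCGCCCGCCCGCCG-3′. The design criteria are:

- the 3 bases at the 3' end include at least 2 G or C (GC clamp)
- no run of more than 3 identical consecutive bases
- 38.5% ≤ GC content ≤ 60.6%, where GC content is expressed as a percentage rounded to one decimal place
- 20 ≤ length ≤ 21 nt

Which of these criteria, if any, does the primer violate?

Fails: GC content.

Base counts: A=2, T=2, G=5, C=11 (length 20).
GC clamp: 3' end CCG has 3 G/C ✓
homopolymer run: longest run = 3 ✓
GC content: GC 16/20 = 80.0%, outside 38.5–60.6% ✗
length: length 20 ✓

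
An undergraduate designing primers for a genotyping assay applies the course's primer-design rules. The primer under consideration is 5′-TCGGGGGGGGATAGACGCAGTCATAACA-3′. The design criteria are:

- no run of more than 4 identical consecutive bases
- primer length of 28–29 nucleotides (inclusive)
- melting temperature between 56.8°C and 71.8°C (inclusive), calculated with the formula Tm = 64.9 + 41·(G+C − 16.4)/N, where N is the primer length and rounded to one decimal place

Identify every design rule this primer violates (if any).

Fails: homopolymer run.

Base counts: A=8, T=4, G=11, C=5 (length 28).
homopolymer run: longest run = 8, exceeds 4 ✗
length: length 28 ✓
Tm: Tm = 64.9 + 41·(16 − 16.4)/28 = 64.3°C ✓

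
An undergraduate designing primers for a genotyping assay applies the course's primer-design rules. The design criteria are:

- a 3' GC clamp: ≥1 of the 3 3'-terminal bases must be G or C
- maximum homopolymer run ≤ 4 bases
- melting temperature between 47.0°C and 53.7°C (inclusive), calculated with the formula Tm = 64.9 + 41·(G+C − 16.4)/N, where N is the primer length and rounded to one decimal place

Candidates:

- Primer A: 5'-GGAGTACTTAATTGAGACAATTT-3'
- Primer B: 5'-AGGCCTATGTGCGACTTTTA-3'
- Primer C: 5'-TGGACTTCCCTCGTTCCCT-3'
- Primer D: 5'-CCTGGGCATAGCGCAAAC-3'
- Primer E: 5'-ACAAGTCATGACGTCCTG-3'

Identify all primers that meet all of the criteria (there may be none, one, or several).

Primer C, Primer D and Primer E.

Primer A (23 nt, A=8 T=8 G=5 C=2): 3' end TTT has 0 G/C, need ≥1 ✗; longest run = 3 ✓; Tm = 64.9 + 41·(7 − 16.4)/23 = 48.1°C ✓ — fails.
Primer B (20 nt, A=4 T=7 G=5 C=4): 3' end TTA has 0 G/C, need ≥1 ✗; longest run = 4 ✓; Tm = 64.9 + 41·(9 − 16.4)/20 = 49.7°C ✓ — fails.
Primer C (19 nt, A=1 T=7 G=3 C=8): 3' end CCT has 2 G/C ✓; longest run = 3 ✓; Tm = 64.9 + 41·(11 − 16.4)/19 = 53.2°C ✓ — passes.
Primer D (18 nt, A=5 T=2 G=5 C=6): 3' end AAC has 1 G/C ✓; longest run = 3 ✓; Tm = 64.9 + 41·(11 − 16.4)/18 = 52.6°C ✓ — passes.
Primer E (18 nt, A=5 T=4 G=4 C=5): 3' end CTG has 2 G/C ✓; longest run = 2 ✓; Tm = 64.9 + 41·(9 − 16.4)/18 = 48.0°C ✓ — passes.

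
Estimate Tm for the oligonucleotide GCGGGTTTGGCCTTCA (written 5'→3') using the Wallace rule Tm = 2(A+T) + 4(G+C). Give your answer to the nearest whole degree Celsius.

52°C

Base counts: A=1, T=5, G=6, C=4 (length 16).
Tm = 2·(1+5) + 4·(6+4) = 2·6 + 4·10 = 12 + 40 = 52°C.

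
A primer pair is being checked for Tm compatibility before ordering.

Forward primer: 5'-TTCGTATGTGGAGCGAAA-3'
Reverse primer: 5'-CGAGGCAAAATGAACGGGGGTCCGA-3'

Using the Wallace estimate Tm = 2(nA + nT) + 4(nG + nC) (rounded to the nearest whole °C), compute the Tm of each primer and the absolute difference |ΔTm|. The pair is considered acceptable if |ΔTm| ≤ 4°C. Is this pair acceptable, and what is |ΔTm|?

Forward: A=5 T=5 G=6 C=2 → Tm = 2·10 + 4·8 = 52°C.
Reverse: A=8 T=2 G=10 C=5 → Tm = 2·10 + 4·15 = 80°C.
|ΔTm| = |52 − 80| = 28°C, > 4°C.

|ΔTm| = 28°C; the pair is not acceptable.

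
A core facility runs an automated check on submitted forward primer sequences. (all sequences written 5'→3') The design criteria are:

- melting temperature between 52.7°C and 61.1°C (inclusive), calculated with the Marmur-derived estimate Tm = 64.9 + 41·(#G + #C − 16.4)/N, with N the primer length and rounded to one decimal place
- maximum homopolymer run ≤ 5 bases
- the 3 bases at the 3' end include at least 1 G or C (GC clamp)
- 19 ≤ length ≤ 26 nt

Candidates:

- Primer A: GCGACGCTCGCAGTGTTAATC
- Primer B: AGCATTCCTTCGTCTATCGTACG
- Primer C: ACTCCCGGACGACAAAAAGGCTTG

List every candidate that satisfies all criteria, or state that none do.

Primer A (21 nt, A=4 T=5 G=6 C=6): Tm = 64.9 + 41·(12 − 16.4)/21 = 56.3°C ✓; longest run = 2 ✓; 3' end ATC has 1 G/C ✓; length 21 ✓ — passes.
Primer B (23 nt, A=4 T=8 G=4 C=7): Tm = 64.9 + 41·(11 − 16.4)/23 = 55.3°C ✓; longest run = 2 ✓; 3' end ACG has 2 G/C ✓; length 23 ✓ — passes.
Primer C (24 nt, A=8 T=3 G=6 C=7): Tm = 64.9 + 41·(13 − 16.4)/24 = 59.1°C ✓; longest run = 5 ✓; 3' end TTG has 1 G/C ✓; length 24 ✓ — passes.

Primer A, Primer B and Primer C.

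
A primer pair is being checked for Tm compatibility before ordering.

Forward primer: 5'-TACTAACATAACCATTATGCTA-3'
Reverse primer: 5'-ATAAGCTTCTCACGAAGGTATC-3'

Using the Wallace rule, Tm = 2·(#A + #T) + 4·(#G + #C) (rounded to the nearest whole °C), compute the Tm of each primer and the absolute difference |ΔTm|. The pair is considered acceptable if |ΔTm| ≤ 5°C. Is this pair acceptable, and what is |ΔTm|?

Forward: A=9 T=7 G=1 C=5 → Tm = 2·16 + 4·6 = 56°C.
Reverse: A=7 T=6 G=4 C=5 → Tm = 2·13 + 4·9 = 62°C.
|ΔTm| = |56 − 62| = 6°C, > 5°C.

|ΔTm| = 6°C; the pair is not acceptable.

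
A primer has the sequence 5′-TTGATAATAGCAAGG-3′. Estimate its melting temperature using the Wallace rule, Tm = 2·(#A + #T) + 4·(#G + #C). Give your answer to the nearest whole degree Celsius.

40°C

Base counts: A=6, T=4, G=4, C=1 (length 15).
Tm = 2·(6+4) + 4·(4+1) = 2·10 + 4·5 = 20 + 20 = 40°C.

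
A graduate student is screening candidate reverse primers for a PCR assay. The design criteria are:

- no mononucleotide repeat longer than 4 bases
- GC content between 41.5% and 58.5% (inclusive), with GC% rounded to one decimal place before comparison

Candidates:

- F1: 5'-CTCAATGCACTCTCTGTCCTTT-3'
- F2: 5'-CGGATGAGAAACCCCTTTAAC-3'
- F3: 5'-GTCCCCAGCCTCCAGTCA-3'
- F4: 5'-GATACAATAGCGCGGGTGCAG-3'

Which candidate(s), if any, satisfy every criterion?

F1, F2 and F4.

F1 (22 nt, A=3 T=9 G=2 C=8): longest run = 3 ✓; GC 10/22 = 45.5% ✓ — passes.
F2 (21 nt, A=7 T=4 G=4 C=6): longest run = 4 ✓; GC 10/21 = 47.6% ✓ — passes.
F3 (18 nt, A=3 T=3 G=3 C=9): longest run = 4 ✓; GC 12/18 = 66.7%, outside 41.5–58.5% ✗ — fails.
F4 (21 nt, A=6 T=3 G=8 C=4): longest run = 3 ✓; GC 12/21 = 57.1% ✓ — passes.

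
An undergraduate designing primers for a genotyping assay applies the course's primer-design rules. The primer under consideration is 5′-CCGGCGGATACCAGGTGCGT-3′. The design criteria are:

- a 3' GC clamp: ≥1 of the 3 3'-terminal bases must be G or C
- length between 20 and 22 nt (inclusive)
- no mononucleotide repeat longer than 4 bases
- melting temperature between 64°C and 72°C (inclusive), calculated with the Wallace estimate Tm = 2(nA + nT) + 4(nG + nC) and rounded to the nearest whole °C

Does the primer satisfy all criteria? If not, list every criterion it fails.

Base counts: A=3, T=3, G=8, C=6 (length 20).
GC clamp: 3' end CGT has 2 G/C ✓
length: length 20 ✓
homopolymer run: longest run = 2 ✓
Tm: Tm = 2·6 + 4·14 = 68°C ✓

Meets all criteria.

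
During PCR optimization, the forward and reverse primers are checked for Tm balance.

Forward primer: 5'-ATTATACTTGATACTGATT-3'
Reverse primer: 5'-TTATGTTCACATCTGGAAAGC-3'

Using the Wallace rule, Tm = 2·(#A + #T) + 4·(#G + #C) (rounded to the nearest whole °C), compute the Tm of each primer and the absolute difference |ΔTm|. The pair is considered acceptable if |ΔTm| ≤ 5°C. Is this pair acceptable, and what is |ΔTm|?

Forward: A=6 T=9 G=2 C=2 → Tm = 2·15 + 4·4 = 46°C.
Reverse: A=6 T=7 G=4 C=4 → Tm = 2·13 + 4·8 = 58°C.
|ΔTm| = |46 − 58| = 12°C, > 5°C.

|ΔTm| = 12°C; the pair is not acceptable.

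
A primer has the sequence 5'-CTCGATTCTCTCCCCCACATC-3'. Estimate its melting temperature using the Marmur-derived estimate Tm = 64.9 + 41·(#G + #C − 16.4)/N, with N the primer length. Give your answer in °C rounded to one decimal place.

Base counts: A=3, T=6, G=1, C=11; G+C = 12, N = 21.
Tm = 64.9 + 41·(12 − 16.4)/21 = 64.9 + -180.40/21 = 56.3°C.

56.3°C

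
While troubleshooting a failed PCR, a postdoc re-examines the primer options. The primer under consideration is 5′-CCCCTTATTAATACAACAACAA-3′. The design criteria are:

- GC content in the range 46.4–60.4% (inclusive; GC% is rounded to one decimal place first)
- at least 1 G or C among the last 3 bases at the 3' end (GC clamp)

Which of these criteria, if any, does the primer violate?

Fails: GC content.

Base counts: A=10, T=5, G=0, C=7 (length 22).
GC content: GC 7/22 = 31.8%, outside 46.4–60.4% ✗
GC clamp: 3' end CAA has 1 G/C ✓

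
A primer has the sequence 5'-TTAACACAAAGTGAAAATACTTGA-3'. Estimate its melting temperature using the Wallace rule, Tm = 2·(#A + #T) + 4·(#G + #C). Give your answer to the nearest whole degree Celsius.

60°C

Base counts: A=12, T=6, G=3, C=3 (length 24).
Tm = 2·(12+6) + 4·(3+3) = 2·18 + 4·6 = 36 + 24 = 60°C.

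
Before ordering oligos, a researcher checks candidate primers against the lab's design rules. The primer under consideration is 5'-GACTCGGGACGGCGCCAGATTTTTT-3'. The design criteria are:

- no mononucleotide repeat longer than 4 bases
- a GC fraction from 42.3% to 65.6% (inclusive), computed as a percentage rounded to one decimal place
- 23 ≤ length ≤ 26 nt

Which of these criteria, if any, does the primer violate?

Fails: homopolymer run.

Base counts: A=4, T=7, G=8, C=6 (length 25).
homopolymer run: longest run = 6, exceeds 4 ✗
GC content: GC 14/25 = 56.0% ✓
length: length 25 ✓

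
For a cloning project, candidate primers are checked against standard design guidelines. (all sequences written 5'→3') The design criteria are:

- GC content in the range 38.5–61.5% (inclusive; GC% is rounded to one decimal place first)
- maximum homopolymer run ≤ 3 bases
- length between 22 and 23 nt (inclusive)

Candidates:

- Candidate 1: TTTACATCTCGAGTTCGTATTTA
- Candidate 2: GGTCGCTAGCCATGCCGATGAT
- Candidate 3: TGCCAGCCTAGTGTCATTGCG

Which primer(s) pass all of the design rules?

Candidate 2 only.

Candidate 1 (23 nt, A=5 T=11 G=3 C=4): GC 7/23 = 30.4%, outside 38.5–61.5% ✗; longest run = 3 ✓; length 23 ✓ — fails.
Candidate 2 (22 nt, A=4 T=5 G=7 C=6): GC 13/22 = 59.1% ✓; longest run = 2 ✓; length 22 ✓ — passes.
Candidate 3 (21 nt, A=3 T=6 G=6 C=6): GC 12/21 = 57.1% ✓; longest run = 2 ✓; length 21, outside 22–23 ✗ — fails.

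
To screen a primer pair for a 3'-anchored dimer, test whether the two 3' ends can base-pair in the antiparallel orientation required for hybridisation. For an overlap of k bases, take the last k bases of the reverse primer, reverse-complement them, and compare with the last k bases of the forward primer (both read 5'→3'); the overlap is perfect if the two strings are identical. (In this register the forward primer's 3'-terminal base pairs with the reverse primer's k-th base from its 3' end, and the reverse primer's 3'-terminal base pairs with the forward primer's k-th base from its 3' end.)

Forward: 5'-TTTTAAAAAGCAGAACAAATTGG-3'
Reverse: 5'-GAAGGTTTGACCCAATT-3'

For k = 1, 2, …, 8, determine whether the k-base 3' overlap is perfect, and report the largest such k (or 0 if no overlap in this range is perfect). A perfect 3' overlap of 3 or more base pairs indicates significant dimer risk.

Longest perfect overlap: 6 complementary base pairs; significant dimer risk (threshold 3).

Last 8 bases (5'→3') — forward …CAAATTGG, reverse …ACCCAATT.
Reverse complement of the reverse primer's last 8 bases: AATTGGGT; its first k bases are the reverse complement of the reverse primer's last k bases, so a perfect k-base overlap needs the forward primer's last k bases to equal them.
Comparing (forward last k vs required): k=1: G vs A ✗; k=2: GG vs AA ✗; k=3: TGG vs AAT ✗; k=4: TTGG vs AATT ✗; k=5: ATTGG vs AATTG ✗; k=6: AATTGG vs AATTGG ✓; k=7: AAATTGG vs AATTGGG ✗; k=8: CAAATTGG vs AATTGGGT ✗.
Only k = 6 is perfect, so the longest perfect 3' overlap is 6.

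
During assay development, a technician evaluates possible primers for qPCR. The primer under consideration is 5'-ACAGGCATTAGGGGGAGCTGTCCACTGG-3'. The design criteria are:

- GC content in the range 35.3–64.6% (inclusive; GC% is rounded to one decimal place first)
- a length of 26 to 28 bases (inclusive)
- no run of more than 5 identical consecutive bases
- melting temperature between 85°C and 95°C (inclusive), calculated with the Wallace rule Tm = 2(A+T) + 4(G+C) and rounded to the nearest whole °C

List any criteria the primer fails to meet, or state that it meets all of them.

Base counts: A=6, T=5, G=11, C=6 (length 28).
GC content: GC 17/28 = 60.7% ✓
length: length 28 ✓
homopolymer run: longest run = 5 ✓
Tm: Tm = 2·11 + 4·17 = 90°C ✓

Meets all criteria.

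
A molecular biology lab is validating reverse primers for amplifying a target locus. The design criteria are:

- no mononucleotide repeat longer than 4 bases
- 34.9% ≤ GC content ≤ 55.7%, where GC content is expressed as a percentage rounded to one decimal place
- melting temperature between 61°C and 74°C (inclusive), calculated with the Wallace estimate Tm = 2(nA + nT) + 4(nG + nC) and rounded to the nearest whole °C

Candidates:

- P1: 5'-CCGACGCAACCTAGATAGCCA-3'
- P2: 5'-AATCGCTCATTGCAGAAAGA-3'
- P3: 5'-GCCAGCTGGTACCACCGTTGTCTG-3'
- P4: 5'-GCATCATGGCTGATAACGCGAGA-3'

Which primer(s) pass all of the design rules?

P4 only.

P1 (21 nt, A=7 T=2 G=4 C=8): longest run = 2 ✓; GC 12/21 = 57.1%, outside 34.9–55.7% ✗; Tm = 2·9 + 4·12 = 66°C ✓ — fails.
P2 (20 nt, A=8 T=4 G=4 C=4): longest run = 3 ✓; GC 8/20 = 40.0% ✓; Tm = 2·12 + 4·8 = 56°C, outside 61–74°C ✗ — fails.
P3 (24 nt, A=3 T=6 G=7 C=8): longest run = 2 ✓; GC 15/24 = 62.5%, outside 34.9–55.7% ✗; Tm = 2·9 + 4·15 = 78°C, outside 61–74°C ✗ — fails.
P4 (23 nt, A=7 T=4 G=7 C=5): longest run = 2 ✓; GC 12/23 = 52.2% ✓; Tm = 2·11 + 4·12 = 70°C ✓ — passes.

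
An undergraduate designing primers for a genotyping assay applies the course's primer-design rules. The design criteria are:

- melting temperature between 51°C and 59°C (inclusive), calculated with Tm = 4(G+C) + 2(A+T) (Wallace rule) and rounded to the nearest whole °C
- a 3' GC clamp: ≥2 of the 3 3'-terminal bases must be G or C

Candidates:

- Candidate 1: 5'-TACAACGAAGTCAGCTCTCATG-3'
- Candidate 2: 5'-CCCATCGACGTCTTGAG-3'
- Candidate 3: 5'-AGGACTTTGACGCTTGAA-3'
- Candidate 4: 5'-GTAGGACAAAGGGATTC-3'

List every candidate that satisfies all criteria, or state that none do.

Candidate 1 (22 nt, A=7 T=5 G=4 C=6): Tm = 2·12 + 4·10 = 64°C, outside 51–59°C ✗; 3' end ATG has 1 G/C, need ≥2 ✗ — fails.
Candidate 2 (17 nt, A=3 T=4 G=4 C=6): Tm = 2·7 + 4·10 = 54°C ✓; 3' end GAG has 2 G/C ✓ — passes.
Candidate 3 (18 nt, A=5 T=5 G=5 C=3): Tm = 2·10 + 4·8 = 52°C ✓; 3' end GAA has 1 G/C, need ≥2 ✗ — fails.
Candidate 4 (17 nt, A=6 T=3 G=6 C=2): Tm = 2·9 + 4·8 = 50°C, outside 51–59°C ✗; 3' end TTC has 1 G/C, need ≥2 ✗ — fails.

Candidate 2 only.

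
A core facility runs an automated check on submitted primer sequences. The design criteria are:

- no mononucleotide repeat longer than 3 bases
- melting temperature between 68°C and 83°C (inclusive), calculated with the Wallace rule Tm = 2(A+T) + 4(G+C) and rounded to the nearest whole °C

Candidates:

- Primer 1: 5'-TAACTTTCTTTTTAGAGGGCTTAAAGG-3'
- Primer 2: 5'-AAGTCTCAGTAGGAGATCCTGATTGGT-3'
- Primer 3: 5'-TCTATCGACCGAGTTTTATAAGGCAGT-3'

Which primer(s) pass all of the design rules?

Primer 2 only.

Primer 1 (27 nt, A=7 T=11 G=6 C=3): longest run = 5, exceeds 3 ✗; Tm = 2·18 + 4·9 = 72°C ✓ — fails.
Primer 2 (27 nt, A=7 T=8 G=8 C=4): longest run = 2 ✓; Tm = 2·15 + 4·12 = 78°C ✓ — passes.
Primer 3 (27 nt, A=7 T=9 G=6 C=5): longest run = 4, exceeds 3 ✗; Tm = 2·16 + 4·11 = 76°C ✓ — fails.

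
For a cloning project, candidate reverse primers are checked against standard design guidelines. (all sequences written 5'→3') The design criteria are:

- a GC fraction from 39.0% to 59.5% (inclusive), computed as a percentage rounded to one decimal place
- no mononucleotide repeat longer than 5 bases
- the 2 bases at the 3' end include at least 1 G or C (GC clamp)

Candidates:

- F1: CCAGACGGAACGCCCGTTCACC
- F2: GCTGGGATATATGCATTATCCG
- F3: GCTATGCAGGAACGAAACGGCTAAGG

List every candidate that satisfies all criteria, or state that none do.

F1 (22 nt, A=5 T=2 G=5 C=10): GC 15/22 = 68.2%, outside 39.0–59.5% ✗; longest run = 3 ✓; 3' end CC has 2 G/C ✓ — fails.
F2 (22 nt, A=5 T=7 G=6 C=4): GC 10/22 = 45.5% ✓; longest run = 3 ✓; 3' end CG has 2 G/C ✓ — passes.
F3 (26 nt, A=9 T=3 G=9 C=5): GC 14/26 = 53.8% ✓; longest run = 3 ✓; 3' end GG has 2 G/C ✓ — passes.

F2 and F3.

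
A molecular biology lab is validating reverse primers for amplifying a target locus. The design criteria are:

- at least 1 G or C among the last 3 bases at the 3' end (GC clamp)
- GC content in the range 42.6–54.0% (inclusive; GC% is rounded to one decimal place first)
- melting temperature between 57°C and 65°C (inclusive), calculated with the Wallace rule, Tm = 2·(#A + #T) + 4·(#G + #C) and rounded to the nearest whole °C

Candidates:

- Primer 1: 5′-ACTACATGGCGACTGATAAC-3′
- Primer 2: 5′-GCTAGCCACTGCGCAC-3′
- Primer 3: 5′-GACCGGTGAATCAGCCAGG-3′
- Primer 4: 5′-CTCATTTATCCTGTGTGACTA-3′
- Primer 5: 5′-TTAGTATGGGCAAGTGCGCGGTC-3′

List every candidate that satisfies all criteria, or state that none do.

Primer 1 only.

Primer 1 (20 nt, A=7 T=4 G=4 C=5): 3' end AAC has 1 G/C ✓; GC 9/20 = 45.0% ✓; Tm = 2·11 + 4·9 = 58°C ✓ — passes.
Primer 2 (16 nt, A=3 T=2 G=4 C=7): 3' end CAC has 2 G/C ✓; GC 11/16 = 68.8%, outside 42.6–54.0% ✗; Tm = 2·5 + 4·11 = 54°C, outside 57–65°C ✗ — fails.
Primer 3 (19 nt, A=5 T=2 G=7 C=5): 3' end AGG has 2 G/C ✓; GC 12/19 = 63.2%, outside 42.6–54.0% ✗; Tm = 2·7 + 4·12 = 62°C ✓ — fails.
Primer 4 (21 nt, A=4 T=9 G=3 C=5): 3' end CTA has 1 G/C ✓; GC 8/21 = 38.1%, outside 42.6–54.0% ✗; Tm = 2·13 + 4·8 = 58°C ✓ — fails.
Primer 5 (23 nt, A=4 T=6 G=9 C=4): 3' end GTC has 2 G/C ✓; GC 13/23 = 56.5%, outside 42.6–54.0% ✗; Tm = 2·10 + 4·13 = 72°C, outside 57–65°C ✗ — fails.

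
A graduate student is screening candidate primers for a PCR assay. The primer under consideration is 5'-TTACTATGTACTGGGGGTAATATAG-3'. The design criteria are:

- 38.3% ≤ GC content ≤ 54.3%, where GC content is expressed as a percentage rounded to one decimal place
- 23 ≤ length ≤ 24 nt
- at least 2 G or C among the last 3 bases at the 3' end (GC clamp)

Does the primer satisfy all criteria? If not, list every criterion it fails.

Fails: GC content, length, GC clamp.

Base counts: A=7, T=9, G=7, C=2 (length 25).
GC content: GC 9/25 = 36.0%, outside 38.3–54.3% ✗
length: length 25, outside 23–24 ✗
GC clamp: 3' end TAG has 1 G/C, need ≥2 ✗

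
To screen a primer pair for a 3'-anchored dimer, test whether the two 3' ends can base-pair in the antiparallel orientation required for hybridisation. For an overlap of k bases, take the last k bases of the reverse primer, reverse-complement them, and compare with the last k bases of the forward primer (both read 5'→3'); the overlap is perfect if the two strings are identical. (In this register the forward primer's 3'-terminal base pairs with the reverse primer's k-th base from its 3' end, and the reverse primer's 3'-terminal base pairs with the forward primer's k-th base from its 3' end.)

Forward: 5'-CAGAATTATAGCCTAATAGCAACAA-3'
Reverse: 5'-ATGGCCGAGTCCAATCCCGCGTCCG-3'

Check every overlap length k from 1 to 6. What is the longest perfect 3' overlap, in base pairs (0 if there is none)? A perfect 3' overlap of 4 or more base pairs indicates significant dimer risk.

Last 6 bases (5'→3') — forward …CAACAA, reverse …CGTCCG.
Reverse complement of the reverse primer's last 6 bases: CGGACG; its first k bases are the reverse complement of the reverse primer's last k bases, so a perfect k-base overlap needs the forward primer's last k bases to equal them.
Comparing (forward last k vs required): k=1: A vs C ✗; k=2: AA vs CG ✗; k=3: CAA vs CGG ✗; k=4: ACAA vs CGGA ✗; k=5: AACAA vs CGGAC ✗; k=6: CAACAA vs CGGACG ✗.
No overlap length from 1 to 6 is perfect, so the longest perfect 3' overlap is 0.

Longest perfect overlap: 0 complementary base pairs; below the dimer-risk threshold (threshold 4).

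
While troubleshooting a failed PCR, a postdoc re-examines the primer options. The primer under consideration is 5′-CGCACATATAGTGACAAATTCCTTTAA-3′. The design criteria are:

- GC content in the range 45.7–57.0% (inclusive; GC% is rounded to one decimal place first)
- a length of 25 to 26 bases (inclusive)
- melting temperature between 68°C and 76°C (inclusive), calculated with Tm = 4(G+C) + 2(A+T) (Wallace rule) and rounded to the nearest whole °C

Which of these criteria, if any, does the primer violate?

Base counts: A=10, T=8, G=3, C=6 (length 27).
GC content: GC 9/27 = 33.3%, outside 45.7–57.0% ✗
length: length 27, outside 25–26 ✗
Tm: Tm = 2·18 + 4·9 = 72°C ✓

Fails: GC content, length.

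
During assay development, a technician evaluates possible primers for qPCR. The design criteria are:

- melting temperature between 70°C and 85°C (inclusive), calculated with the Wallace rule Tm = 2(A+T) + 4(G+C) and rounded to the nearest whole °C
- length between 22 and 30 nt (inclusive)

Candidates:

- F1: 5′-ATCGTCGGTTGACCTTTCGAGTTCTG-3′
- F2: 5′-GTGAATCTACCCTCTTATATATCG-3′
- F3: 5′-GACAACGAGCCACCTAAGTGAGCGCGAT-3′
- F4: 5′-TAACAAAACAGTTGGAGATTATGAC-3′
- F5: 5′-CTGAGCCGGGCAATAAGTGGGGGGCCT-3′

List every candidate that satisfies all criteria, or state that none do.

F1 (26 nt, A=3 T=10 G=7 C=6): Tm = 2·13 + 4·13 = 78°C ✓; length 26 ✓ — passes.
F2 (24 nt, A=6 T=9 G=3 C=6): Tm = 2·15 + 4·9 = 66°C, outside 70–85°C ✗; length 24 ✓ — fails.
F3 (28 nt, A=9 T=3 G=8 C=8): Tm = 2·12 + 4·16 = 88°C, outside 70–85°C ✗; length 28 ✓ — fails.
F4 (25 nt, A=11 T=6 G=5 C=3): Tm = 2·17 + 4·8 = 66°C, outside 70–85°C ✗; length 25 ✓ — fails.
F5 (27 nt, A=5 T=4 G=12 C=6): Tm = 2·9 + 4·18 = 90°C, outside 70–85°C ✗; length 27 ✓ — fails.

F1 only.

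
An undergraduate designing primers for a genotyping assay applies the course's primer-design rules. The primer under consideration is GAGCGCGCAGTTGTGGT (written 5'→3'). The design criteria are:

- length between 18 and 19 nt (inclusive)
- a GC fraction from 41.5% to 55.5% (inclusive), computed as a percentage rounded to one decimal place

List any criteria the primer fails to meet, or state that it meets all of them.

Fails: length, GC content.

Base counts: A=2, T=4, G=8, C=3 (length 17).
length: length 17, outside 18–19 ✗
GC content: GC 11/17 = 64.7%, outside 41.5–55.5% ✗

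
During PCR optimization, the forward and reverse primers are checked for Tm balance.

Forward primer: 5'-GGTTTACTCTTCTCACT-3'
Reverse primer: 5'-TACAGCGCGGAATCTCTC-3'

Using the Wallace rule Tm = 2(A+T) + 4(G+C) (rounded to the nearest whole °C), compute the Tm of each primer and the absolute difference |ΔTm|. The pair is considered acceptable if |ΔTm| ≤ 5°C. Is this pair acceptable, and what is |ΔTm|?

|ΔTm| = 8°C; the pair is not acceptable.

Forward: A=2 T=8 G=2 C=5 → Tm = 2·10 + 4·7 = 48°C.
Reverse: A=4 T=4 G=4 C=6 → Tm = 2·8 + 4·10 = 56°C.
|ΔTm| = |48 − 56| = 8°C, > 5°C.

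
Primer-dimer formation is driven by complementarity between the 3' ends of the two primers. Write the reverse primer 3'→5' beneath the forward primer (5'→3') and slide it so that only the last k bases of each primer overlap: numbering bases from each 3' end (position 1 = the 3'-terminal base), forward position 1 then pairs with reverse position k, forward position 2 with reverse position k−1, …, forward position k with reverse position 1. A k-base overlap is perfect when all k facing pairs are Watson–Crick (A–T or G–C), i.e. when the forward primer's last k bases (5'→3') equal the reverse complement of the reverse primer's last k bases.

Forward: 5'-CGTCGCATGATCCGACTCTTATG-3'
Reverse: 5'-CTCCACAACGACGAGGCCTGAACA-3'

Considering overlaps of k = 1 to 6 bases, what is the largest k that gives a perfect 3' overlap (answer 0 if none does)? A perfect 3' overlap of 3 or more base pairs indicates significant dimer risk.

Last 6 bases (5'→3') — forward …CTTATG, reverse …TGAACA.
Reverse complement of the reverse primer's last 6 bases: TGTTCA; its first k bases are the reverse complement of the reverse primer's last k bases, so a perfect k-base overlap needs the forward primer's last k bases to equal them.
Comparing (forward last k vs required): k=1: G vs T ✗; k=2: TG vs TG ✓; k=3: ATG vs TGT ✗; k=4: TATG vs TGTT ✗; k=5: TTATG vs TGTTC ✗; k=6: CTTATG vs TGTTCA ✗.
Only k = 2 is perfect, so the longest perfect 3' overlap is 2.

Longest perfect overlap: 2 complementary base pairs; below the dimer-risk threshold (threshold 3).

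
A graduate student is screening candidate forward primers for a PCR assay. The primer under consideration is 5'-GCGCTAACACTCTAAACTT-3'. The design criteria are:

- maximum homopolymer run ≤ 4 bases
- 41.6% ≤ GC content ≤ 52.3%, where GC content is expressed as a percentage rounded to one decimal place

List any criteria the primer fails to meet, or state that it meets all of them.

Meets all criteria.

Base counts: A=6, T=5, G=2, C=6 (length 19).
homopolymer run: longest run = 3 ✓
GC content: GC 8/19 = 42.1% ✓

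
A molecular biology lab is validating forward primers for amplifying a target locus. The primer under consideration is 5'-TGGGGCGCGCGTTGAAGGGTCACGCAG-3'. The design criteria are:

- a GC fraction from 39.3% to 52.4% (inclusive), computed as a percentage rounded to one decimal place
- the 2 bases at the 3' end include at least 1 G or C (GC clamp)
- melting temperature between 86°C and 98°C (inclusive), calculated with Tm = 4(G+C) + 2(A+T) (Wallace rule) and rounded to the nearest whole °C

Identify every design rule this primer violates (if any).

Base counts: A=4, T=4, G=13, C=6 (length 27).
GC content: GC 19/27 = 70.4%, outside 39.3–52.4% ✗
GC clamp: 3' end AG has 1 G/C ✓
Tm: Tm = 2·8 + 4·19 = 92°C ✓

Fails: GC content.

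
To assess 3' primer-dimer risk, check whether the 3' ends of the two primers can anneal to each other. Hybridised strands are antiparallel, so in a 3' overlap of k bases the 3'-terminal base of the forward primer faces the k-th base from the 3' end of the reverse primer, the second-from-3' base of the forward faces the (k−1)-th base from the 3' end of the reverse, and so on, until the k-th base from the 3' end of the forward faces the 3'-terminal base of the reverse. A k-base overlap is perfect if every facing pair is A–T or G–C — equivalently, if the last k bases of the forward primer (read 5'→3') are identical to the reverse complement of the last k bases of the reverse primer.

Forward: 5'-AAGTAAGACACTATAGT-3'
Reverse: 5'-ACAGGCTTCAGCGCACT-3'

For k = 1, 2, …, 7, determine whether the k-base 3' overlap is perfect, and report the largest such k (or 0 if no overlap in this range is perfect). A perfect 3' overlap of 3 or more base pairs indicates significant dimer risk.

Longest perfect overlap: 3 complementary base pairs; significant dimer risk (threshold 3).

Last 7 bases (5'→3') — forward …CTATAGT, reverse …GCGCACT.
Reverse complement of the reverse primer's last 7 bases: AGTGCGC; its first k bases are the reverse complement of the reverse primer's last k bases, so a perfect k-base overlap needs the forward primer's last k bases to equal them.
Comparing (forward last k vs required): k=1: T vs A ✗; k=2: GT vs AG ✗; k=3: AGT vs AGT ✓; k=4: TAGT vs AGTG ✗; k=5: ATAGT vs AGTGC ✗; k=6: TATAGT vs AGTGCG ✗; k=7: CTATAGT vs AGTGCGC ✗.
Only k = 3 is perfect, so the longest perfect 3' overlap is 3.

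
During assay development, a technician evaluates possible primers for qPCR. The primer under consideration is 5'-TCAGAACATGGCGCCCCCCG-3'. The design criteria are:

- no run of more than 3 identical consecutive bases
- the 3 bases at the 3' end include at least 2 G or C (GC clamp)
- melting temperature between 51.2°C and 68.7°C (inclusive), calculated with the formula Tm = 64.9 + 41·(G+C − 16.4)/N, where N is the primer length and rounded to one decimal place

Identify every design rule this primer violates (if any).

Base counts: A=4, T=2, G=5, C=9 (length 20).
homopolymer run: longest run = 6, exceeds 3 ✗
GC clamp: 3' end CCG has 3 G/C ✓
Tm: Tm = 64.9 + 41·(14 − 16.4)/20 = 60.0°C ✓

Fails: homopolymer run.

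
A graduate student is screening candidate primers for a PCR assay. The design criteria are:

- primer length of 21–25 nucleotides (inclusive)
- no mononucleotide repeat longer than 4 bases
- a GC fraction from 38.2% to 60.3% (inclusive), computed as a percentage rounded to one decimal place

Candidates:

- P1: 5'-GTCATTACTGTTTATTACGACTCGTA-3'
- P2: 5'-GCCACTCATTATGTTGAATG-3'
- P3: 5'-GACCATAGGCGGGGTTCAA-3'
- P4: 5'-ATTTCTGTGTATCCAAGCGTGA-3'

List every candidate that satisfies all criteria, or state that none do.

P1 (26 nt, A=6 T=11 G=4 C=5): length 26, outside 21–25 ✗; longest run = 3 ✓; GC 9/26 = 34.6%, outside 38.2–60.3% ✗ — fails.
P2 (20 nt, A=5 T=7 G=4 C=4): length 20, outside 21–25 ✗; longest run = 2 ✓; GC 8/20 = 40.0% ✓ — fails.
P3 (19 nt, A=5 T=3 G=7 C=4): length 19, outside 21–25 ✗; longest run = 4 ✓; GC 11/19 = 57.9% ✓ — fails.
P4 (22 nt, A=5 T=8 G=5 C=4): length 22 ✓; longest run = 3 ✓; GC 9/22 = 40.9% ✓ — passes.

P4 only.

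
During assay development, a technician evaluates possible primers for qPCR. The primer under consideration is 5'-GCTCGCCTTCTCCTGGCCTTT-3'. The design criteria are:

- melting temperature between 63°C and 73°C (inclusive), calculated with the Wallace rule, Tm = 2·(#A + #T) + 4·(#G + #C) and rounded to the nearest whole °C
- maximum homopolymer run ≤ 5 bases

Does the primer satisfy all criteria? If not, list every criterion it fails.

Base counts: A=0, T=8, G=4, C=9 (length 21).
Tm: Tm = 2·8 + 4·13 = 68°C ✓
homopolymer run: longest run = 3 ✓

Meets all criteria.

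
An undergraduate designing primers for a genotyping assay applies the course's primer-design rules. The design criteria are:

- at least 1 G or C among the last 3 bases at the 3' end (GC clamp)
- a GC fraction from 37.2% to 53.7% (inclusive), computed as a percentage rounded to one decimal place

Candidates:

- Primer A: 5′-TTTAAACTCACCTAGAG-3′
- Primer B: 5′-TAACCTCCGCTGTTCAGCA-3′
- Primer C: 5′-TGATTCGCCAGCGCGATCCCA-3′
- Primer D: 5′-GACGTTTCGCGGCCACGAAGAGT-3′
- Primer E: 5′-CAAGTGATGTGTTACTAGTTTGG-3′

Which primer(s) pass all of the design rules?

Primer B and Primer E.

Primer A (17 nt, A=6 T=5 G=2 C=4): 3' end GAG has 2 G/C ✓; GC 6/17 = 35.3%, outside 37.2–53.7% ✗ — fails.
Primer B (19 nt, A=4 T=5 G=3 C=7): 3' end GCA has 2 G/C ✓; GC 10/19 = 52.6% ✓ — passes.
Primer C (21 nt, A=4 T=4 G=5 C=8): 3' end CCA has 2 G/C ✓; GC 13/21 = 61.9%, outside 37.2–53.7% ✗ — fails.
Primer D (23 nt, A=5 T=4 G=8 C=6): 3' end AGT has 1 G/C ✓; GC 14/23 = 60.9%, outside 37.2–53.7% ✗ — fails.
Primer E (23 nt, A=5 T=9 G=7 C=2): 3' end TGG has 2 G/C ✓; GC 9/23 = 39.1% ✓ — passes.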